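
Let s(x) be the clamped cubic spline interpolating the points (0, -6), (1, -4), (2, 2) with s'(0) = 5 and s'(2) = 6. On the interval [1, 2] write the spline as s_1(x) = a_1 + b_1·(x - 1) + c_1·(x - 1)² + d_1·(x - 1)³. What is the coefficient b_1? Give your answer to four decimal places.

3.2500

With M_i denoting the second derivative at x_i, h_i = 1, 1, and Δ_i = (y_(i+1) − y_i)/h_i = 2, 6:
  1·M_0 + 4·M_1 + 1·M_2 = 6(Δ_1 - Δ_0) = 24
Clamped end conditions give two more equations: 2h_0·M_0 + h_0·M_1 = 6(Δ_0 - s'(0)) = -18 and h_1·M_1 + 2h_1·M_2 = 6(s'(2) - Δ_1) = 0.
Solving: M_0 = -29/2, M_1 = 11, M_2 = -11/2.
On [1, 2], with s_1(x) = a_1 + b_1·(x - 1) + c_1·(x - 1)² + d_1·(x - 1)³: c_1 = M_1/2 = 11/2, d_1 = (M_2 - M_1)/(6h_1) = -11/4, b_1 = Δ_1 - h_1(2M_1 + M_2)/6 = 13/4.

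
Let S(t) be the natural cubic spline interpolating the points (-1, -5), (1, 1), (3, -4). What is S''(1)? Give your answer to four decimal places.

-4.1250

Let σ_i = S''(x_i). Step sizes h_i = 2, 2; slopes of the chords Δ_i = (y_(i+1) - y_i)/h_i = 3, -5/2.
  2·σ_0 + 8·σ_1 + 2·σ_2 = 6(Δ_1 - Δ_0) = -33
Natural end conditions: σ_0 = σ_2 = 0.
Solving: σ_0 = 0, σ_1 = -33/8, σ_2 = 0.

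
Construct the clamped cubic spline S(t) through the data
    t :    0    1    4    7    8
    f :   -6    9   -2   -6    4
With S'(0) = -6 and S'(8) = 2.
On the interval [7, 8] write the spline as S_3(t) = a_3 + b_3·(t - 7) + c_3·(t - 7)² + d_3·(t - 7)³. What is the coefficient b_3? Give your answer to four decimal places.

With σ_i denoting the second derivative at x_i, h_i = 1, 3, 3, 1, and Δ_i = (y_(i+1) − y_i)/h_i = 15, -11/3, -4/3, 10:
  1·σ_0 + 8·σ_1 + 3·σ_2 = 6(Δ_1 - Δ_0) = -112
  3·σ_1 + 12·σ_2 + 3·σ_3 = 6(Δ_2 - Δ_1) = 14
  3·σ_2 + 8·σ_3 + 1·σ_4 = 6(Δ_3 - Δ_2) = 68
Clamped end conditions give two more equations: 2h_0·σ_0 + h_0·σ_1 = 6(Δ_0 - S'(0)) = 126 and h_3·σ_3 + 2h_3·σ_4 = 6(S'(8) - Δ_3) = -48.
Solving the tridiagonal system: σ_0 = 1513/20, σ_1 = -253/10, σ_2 = 59/12, σ_3 = 103/10, σ_4 = -583/20.
On [7, 8], with S_3(t) = a_3 + b_3·(t - 7) + c_3·(t - 7)² + d_3·(t - 7)³: c_3 = σ_3/2 = 103/20, d_3 = (σ_4 - σ_3)/(6h_3) = -263/40, b_3 = Δ_3 - h_3(2σ_3 + σ_4)/6 = 457/40.

11.4250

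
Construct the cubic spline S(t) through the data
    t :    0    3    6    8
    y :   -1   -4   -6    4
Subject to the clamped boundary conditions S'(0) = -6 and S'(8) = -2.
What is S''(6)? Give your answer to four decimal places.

7.2105

With M_i denoting the second derivative at x_i, h_i = 3, 3, 2, and Δ_i = (y_(i+1) − y_i)/h_i = -1, -2/3, 5:
  3·M_0 + 12·M_1 + 3·M_2 = 6(Δ_1 - Δ_0) = 2
  3·M_1 + 10·M_2 + 2·M_3 = 6(Δ_2 - Δ_1) = 34
Clamped end conditions give two more equations: 2h_0·M_0 + h_0·M_1 = 6(Δ_0 - S'(0)) = 30 and h_2·M_2 + 2h_2·M_3 = 6(S'(8) - Δ_2) = -42.
Solving: M_0 = 379/57, M_1 = -188/57, M_2 = 137/19, M_3 = -268/19.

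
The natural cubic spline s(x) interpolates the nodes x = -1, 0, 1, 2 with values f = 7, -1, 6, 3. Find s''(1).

-22

Let M_i = s''(x_i). Step sizes h_i = 1, 1, 1; slopes of the chords Δ_i = (y_(i+1) - y_i)/h_i = -8, 7, -3.
  1·M_0 + 4·M_1 + 1·M_2 = 6(Δ_1 - Δ_0) = 90
  1·M_1 + 4·M_2 + 1·M_3 = 6(Δ_2 - Δ_1) = -60
Natural end conditions: M_0 = M_3 = 0.
Forward elimination and back-substitution give M_0 = 0, M_1 = 28, M_2 = -22, M_3 = 0.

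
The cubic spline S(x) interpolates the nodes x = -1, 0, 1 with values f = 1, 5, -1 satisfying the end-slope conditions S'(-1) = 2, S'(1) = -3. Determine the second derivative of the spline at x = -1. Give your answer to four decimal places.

18.5000

Write M_i for S''(x_i). With h_i = 1, 1 and divided differences Δ_i = 4, -6, the continuity of S' gives the tridiagonal system
  1·M_0 + 4·M_1 + 1·M_2 = 6(Δ_1 - Δ_0) = -60
Clamped end conditions give two more equations: 2h_0·M_0 + h_0·M_1 = 6(Δ_0 - S'(-1)) = 12 and h_1·M_1 + 2h_1·M_2 = 6(S'(1) - Δ_1) = 18.
Forward elimination and back-substitution give M_0 = 37/2, M_1 = -25, M_2 = 43/2.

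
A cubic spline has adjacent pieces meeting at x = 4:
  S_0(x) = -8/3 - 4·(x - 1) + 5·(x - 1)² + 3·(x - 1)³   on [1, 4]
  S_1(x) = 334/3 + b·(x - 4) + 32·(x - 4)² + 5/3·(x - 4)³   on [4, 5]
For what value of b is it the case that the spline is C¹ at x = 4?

107

S_0'(x) = -4 + 10·(x - 1) + 9·(x - 1)², so S_0'(4) = 107. On the right, S_1'(4) = b, so b = 107.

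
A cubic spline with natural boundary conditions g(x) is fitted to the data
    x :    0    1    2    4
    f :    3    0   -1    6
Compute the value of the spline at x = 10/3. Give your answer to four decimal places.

Put M_i = g'' at the i-th knot. Here h = (1, 1, 2) and Δ = (-3, -1, 7/2), so the interior equations h_(i-1)·M_(i-1) + 2(h_(i-1)+h_i)·M_i + h_i·M_(i+1) = 6(Δ_i − Δ_(i-1)) read
  1·M_0 + 4·M_1 + 1·M_2 = 6(Δ_1 - Δ_0) = 12
  1·M_1 + 6·M_2 + 2·M_3 = 6(Δ_2 - Δ_1) = 27
Natural end conditions: M_0 = M_3 = 0.
Forward elimination and back-substitution give M_0 = 0, M_1 = 45/23, M_2 = 96/23, M_3 = 0.
On [2, 4], g(x) = -1 + 33/46·(x - 2) + 48/23·(x - 2)² - 8/23·(x - 2)³.
With (x - 2) = 4/3: g(10/3) = 1765/621.

2.8422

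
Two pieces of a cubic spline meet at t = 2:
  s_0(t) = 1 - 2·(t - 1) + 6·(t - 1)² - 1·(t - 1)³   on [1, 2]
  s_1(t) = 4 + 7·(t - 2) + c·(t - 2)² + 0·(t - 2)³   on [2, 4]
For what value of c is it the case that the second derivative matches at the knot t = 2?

3

s_0''(t) = 12 - 6·(t - 1), so s_0''(2) = 6. On the right, s_1''(2) = 2c, so c = 3.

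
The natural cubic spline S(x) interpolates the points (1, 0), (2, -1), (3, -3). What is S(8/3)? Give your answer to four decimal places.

With σ_i denoting the second derivative at x_i, h_i = 1, 1, and Δ_i = (y_(i+1) − y_i)/h_i = -1, -2:
  1·σ_0 + 4·σ_1 + 1·σ_2 = 6(Δ_1 - Δ_0) = -6
Natural end conditions: σ_0 = σ_2 = 0.
Solving: σ_0 = 0, σ_1 = -3/2, σ_2 = 0.
On [2, 3], S(x) = -1 - 3/2·(x - 2) - 3/4·(x - 2)² + 1/4·(x - 2)³.
With (x - 2) = 2/3: S(8/3) = -61/27.

-2.2593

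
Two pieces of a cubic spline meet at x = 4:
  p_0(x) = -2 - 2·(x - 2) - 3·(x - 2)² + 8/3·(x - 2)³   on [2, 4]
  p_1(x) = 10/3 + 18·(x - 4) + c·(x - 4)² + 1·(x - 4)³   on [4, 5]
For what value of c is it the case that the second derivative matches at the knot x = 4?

13

p_0''(x) = -6 + 16·(x - 2), so p_0''(4) = 26. On the right, p_1''(4) = 2c, so c = 13.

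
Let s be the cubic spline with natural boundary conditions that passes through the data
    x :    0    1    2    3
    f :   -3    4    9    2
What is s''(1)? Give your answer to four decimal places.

With σ_i denoting the second derivative at x_i, h_i = 1, 1, 1, and Δ_i = (y_(i+1) − y_i)/h_i = 7, 5, -7:
  1·σ_0 + 4·σ_1 + 1·σ_2 = 6(Δ_1 - Δ_0) = -12
  1·σ_1 + 4·σ_2 + 1·σ_3 = 6(Δ_2 - Δ_1) = -72
Natural end conditions: σ_0 = σ_3 = 0.
Solving: σ_0 = 0, σ_1 = 8/5, σ_2 = -92/5, σ_3 = 0.

1.6000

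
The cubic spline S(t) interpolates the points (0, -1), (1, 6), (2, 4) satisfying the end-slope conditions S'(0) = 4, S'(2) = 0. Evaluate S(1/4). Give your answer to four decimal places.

Write M_i for S''(x_i). With h_i = 1, 1 and divided differences Δ_i = 7, -2, the continuity of S' gives the tridiagonal system
  1·M_0 + 4·M_1 + 1·M_2 = 6(Δ_1 - Δ_0) = -54
Clamped end conditions give two more equations: 2h_0·M_0 + h_0·M_1 = 6(Δ_0 - S'(0)) = 18 and h_1·M_1 + 2h_1·M_2 = 6(S'(2) - Δ_1) = 12.
Solving: M_0 = 41/2, M_1 = -23, M_2 = 35/2.
On [0, 1], S(t) = -1 + 4·t + 41/4·t² - 29/4·t³.
With t = 1/4: S(1/4) = 135/256.

0.5273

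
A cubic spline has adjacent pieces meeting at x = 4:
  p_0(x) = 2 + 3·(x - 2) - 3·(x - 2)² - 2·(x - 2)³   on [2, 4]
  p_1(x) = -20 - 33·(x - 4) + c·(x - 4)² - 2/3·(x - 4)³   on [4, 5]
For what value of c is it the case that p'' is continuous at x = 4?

-15

p_0''(x) = -6 - 12·(x - 2), so p_0''(4) = -30. On the right, p_1''(4) = 2c, so c = -15.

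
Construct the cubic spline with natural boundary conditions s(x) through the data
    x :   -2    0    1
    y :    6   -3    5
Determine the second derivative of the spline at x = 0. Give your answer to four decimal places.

With σ_i denoting the second derivative at x_i, h_i = 2, 1, and Δ_i = (y_(i+1) − y_i)/h_i = -9/2, 8:
  2·σ_0 + 6·σ_1 + 1·σ_2 = 6(Δ_1 - Δ_0) = 75
Natural end conditions: σ_0 = σ_2 = 0.
Solving the tridiagonal system: σ_0 = 0, σ_1 = 25/2, σ_2 = 0.

12.5000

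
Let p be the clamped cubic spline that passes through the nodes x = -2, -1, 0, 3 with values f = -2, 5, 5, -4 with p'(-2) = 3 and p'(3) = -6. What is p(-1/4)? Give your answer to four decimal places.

5.5577

With M_i denoting the second derivative at x_i, h_i = 1, 1, 3, and Δ_i = (y_(i+1) − y_i)/h_i = 7, 0, -3:
  1·M_0 + 4·M_1 + 1·M_2 = 6(Δ_1 - Δ_0) = -42
  1·M_1 + 8·M_2 + 3·M_3 = 6(Δ_2 - Δ_1) = -18
Clamped end conditions give two more equations: 2h_0·M_0 + h_0·M_1 = 6(Δ_0 - p'(-2)) = 24 and h_2·M_2 + 2h_2·M_3 = 6(p'(3) - Δ_2) = -18.
Solving: M_0 = 576/29, M_1 = -456/29, M_2 = 30/29, M_3 = -102/29.
On [-1, 0], p(x) = 5 + 147/29·(x + 1) - 228/29·(x + 1)² + 81/29·(x + 1)³.
With (x + 1) = 3/4: p(-1/4) = 10315/1856.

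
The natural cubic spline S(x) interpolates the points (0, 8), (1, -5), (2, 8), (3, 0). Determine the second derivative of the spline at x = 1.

50

Put σ_i = S'' at the i-th knot. Here h = (1, 1, 1) and Δ = (-13, 13, -8), so the interior equations h_(i-1)·σ_(i-1) + 2(h_(i-1)+h_i)·σ_i + h_i·σ_(i+1) = 6(Δ_i − Δ_(i-1)) read
  1·σ_0 + 4·σ_1 + 1·σ_2 = 6(Δ_1 - Δ_0) = 156
  1·σ_1 + 4·σ_2 + 1·σ_3 = 6(Δ_2 - Δ_1) = -126
Natural end conditions: σ_0 = σ_3 = 0.
Solving the tridiagonal system: σ_0 = 0, σ_1 = 50, σ_2 = -44, σ_3 = 0.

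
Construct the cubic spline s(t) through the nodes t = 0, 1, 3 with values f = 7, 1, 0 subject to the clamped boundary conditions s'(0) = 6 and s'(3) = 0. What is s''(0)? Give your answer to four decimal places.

-43.5000

Put M_i = s'' at the i-th knot. Here h = (1, 2) and Δ = (-6, -1/2), so the interior equations h_(i-1)·M_(i-1) + 2(h_(i-1)+h_i)·M_i + h_i·M_(i+1) = 6(Δ_i − Δ_(i-1)) read
  1·M_0 + 6·M_1 + 2·M_2 = 6(Δ_1 - Δ_0) = 33
Clamped end conditions give two more equations: 2h_0·M_0 + h_0·M_1 = 6(Δ_0 - s'(0)) = -72 and h_1·M_1 + 2h_1·M_2 = 6(s'(3) - Δ_1) = 3.
Forward elimination and back-substitution give M_0 = -87/2, M_1 = 15, M_2 = -27/4.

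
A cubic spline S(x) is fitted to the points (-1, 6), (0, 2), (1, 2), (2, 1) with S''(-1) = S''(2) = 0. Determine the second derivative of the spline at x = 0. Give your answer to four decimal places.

Write m_i for S''(x_i). With h_i = 1, 1, 1 and divided differences Δ_i = -4, 0, -1, the continuity of S' gives the tridiagonal system
  1·m_0 + 4·m_1 + 1·m_2 = 6(Δ_1 - Δ_0) = 24
  1·m_1 + 4·m_2 + 1·m_3 = 6(Δ_2 - Δ_1) = -6
Natural end conditions: m_0 = m_3 = 0.
Solving: m_0 = 0, m_1 = 34/5, m_2 = -16/5, m_3 = 0.

6.8000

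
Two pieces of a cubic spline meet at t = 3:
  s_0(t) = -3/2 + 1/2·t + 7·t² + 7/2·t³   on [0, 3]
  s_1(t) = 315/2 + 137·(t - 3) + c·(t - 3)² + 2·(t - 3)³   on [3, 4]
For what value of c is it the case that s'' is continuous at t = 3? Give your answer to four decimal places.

s_0''(t) = 14 + 21·t, so s_0''(3) = 77. On the right, s_1''(3) = 2c, so c = 77/2.

38.5000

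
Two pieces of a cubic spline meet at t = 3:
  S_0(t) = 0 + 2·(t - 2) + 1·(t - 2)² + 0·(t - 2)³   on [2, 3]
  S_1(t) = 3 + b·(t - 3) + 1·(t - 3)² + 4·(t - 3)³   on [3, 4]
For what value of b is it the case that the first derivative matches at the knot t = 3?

4

S_0'(t) = 2 + 2·(t - 2) + 0·(t - 2)², so S_0'(3) = 4. On the right, S_1'(3) = b, so b = 4.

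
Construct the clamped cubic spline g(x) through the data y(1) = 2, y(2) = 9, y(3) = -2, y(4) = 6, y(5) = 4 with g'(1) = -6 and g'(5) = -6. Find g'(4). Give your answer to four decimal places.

6.9643

With σ_i denoting the second derivative at x_i, h_i = 1, 1, 1, 1, and Δ_i = (y_(i+1) − y_i)/h_i = 7, -11, 8, -2:
  1·σ_0 + 4·σ_1 + 1·σ_2 = 6(Δ_1 - Δ_0) = -108
  1·σ_1 + 4·σ_2 + 1·σ_3 = 6(Δ_2 - Δ_1) = 114
  1·σ_2 + 4·σ_3 + 1·σ_4 = 6(Δ_3 - Δ_2) = -60
Clamped end conditions give two more equations: 2h_0·σ_0 + h_0·σ_1 = 6(Δ_0 - g'(1)) = 78 and h_3·σ_3 + 2h_3·σ_4 = 6(g'(5) - Δ_3) = -24.
Hence σ_0 = 939/14, σ_1 = -393/7, σ_2 = 99/2, σ_3 = -195/7, σ_4 = 27/14.
On [4, 5], g'(x) = b_3 + 2c_3·(x - 4) + 3d_3·(x - 4)² with b_3 = Δ_3 - h_3(2σ_3 + σ_4)/6 = 195/28, c_3 = σ_3/2 = -195/14, d_3 = (σ_4 - σ_3)/(6h_3) = 139/28. So g'(4) = 195/28.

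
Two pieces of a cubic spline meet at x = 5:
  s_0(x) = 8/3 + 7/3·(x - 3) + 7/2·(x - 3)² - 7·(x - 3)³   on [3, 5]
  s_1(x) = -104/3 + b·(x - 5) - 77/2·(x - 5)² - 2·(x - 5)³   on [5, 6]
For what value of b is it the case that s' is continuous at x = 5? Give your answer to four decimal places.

-67.6667

s_0'(x) = 7/3 + 7·(x - 3) - 21·(x - 3)², so s_0'(5) = -203/3. On the right, s_1'(5) = b, so b = -203/3.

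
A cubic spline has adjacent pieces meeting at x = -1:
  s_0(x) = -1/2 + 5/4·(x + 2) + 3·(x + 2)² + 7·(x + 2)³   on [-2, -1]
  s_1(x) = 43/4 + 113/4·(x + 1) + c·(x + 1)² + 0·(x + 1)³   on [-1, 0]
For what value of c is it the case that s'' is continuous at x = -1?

24

s_0''(x) = 6 + 42·(x + 2), so s_0''(-1) = 48. On the right, s_1''(-1) = 2c, so c = 24.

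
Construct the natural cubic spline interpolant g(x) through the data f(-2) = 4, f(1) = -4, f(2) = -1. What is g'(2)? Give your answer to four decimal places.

Write M_i for g''(x_i). With h_i = 3, 1 and divided differences Δ_i = -8/3, 3, the continuity of g' gives the tridiagonal system
  3·M_0 + 8·M_1 + 1·M_2 = 6(Δ_1 - Δ_0) = 34
Natural end conditions: M_0 = M_2 = 0.
Forward elimination and back-substitution give M_0 = 0, M_1 = 17/4, M_2 = 0.
On [1, 2], g'(x) = b_1 + 2c_1·(x - 1) + 3d_1·(x - 1)² with b_1 = Δ_1 - h_1(2M_1 + M_2)/6 = 19/12, c_1 = M_1/2 = 17/8, d_1 = (M_2 - M_1)/(6h_1) = -17/24. So g'(2) = 89/24.

3.7083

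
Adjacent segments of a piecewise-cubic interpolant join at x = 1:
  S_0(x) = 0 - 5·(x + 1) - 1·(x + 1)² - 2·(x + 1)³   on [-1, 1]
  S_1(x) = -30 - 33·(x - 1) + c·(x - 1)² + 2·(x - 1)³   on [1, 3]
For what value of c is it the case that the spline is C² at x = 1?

-13

S_0''(x) = -2 - 12·(x + 1), so S_0''(1) = -26. On the right, S_1''(1) = 2c, so c = -13.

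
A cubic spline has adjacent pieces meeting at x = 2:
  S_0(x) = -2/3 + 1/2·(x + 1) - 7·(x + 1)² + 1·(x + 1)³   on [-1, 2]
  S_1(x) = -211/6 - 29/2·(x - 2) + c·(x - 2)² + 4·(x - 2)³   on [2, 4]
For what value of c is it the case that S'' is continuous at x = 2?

S_0''(x) = -14 + 6·(x + 1), so S_0''(2) = 4. On the right, S_1''(2) = 2c, so c = 2.

2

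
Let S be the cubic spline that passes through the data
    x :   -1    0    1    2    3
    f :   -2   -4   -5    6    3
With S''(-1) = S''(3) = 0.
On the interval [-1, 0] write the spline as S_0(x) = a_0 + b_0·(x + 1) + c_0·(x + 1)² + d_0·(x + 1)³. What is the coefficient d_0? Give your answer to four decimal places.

-0.8393

Write M_i for S''(x_i). With h_i = 1, 1, 1, 1 and divided differences Δ_i = -2, -1, 11, -3, the continuity of S' gives the tridiagonal system
  1·M_0 + 4·M_1 + 1·M_2 = 6(Δ_1 - Δ_0) = 6
  1·M_1 + 4·M_2 + 1·M_3 = 6(Δ_2 - Δ_1) = 72
  1·M_2 + 4·M_3 + 1·M_4 = 6(Δ_3 - Δ_2) = -84
Natural end conditions: M_0 = M_4 = 0.
Solving the tridiagonal system: M_0 = 0, M_1 = -141/28, M_2 = 183/7, M_3 = -771/28, M_4 = 0.
On [-1, 0], with S_0(x) = a_0 + b_0·(x + 1) + c_0·(x + 1)² + d_0·(x + 1)³: c_0 = M_0/2 = 0, d_0 = (M_1 - M_0)/(6h_0) = -47/56, b_0 = Δ_0 - h_0(2M_0 + M_1)/6 = -65/56.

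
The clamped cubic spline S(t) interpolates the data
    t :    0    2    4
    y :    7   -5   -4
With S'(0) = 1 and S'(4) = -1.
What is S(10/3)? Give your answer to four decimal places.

-4.5741

Let M_i = S''(x_i). Step sizes h_i = 2, 2; slopes of the chords Δ_i = (y_(i+1) - y_i)/h_i = -6, 1/2.
  2·M_0 + 8·M_1 + 2·M_2 = 6(Δ_1 - Δ_0) = 39
Clamped end conditions give two more equations: 2h_0·M_0 + h_0·M_1 = 6(Δ_0 - S'(0)) = -42 and h_1·M_1 + 2h_1·M_2 = 6(S'(4) - Δ_1) = -9.
Forward elimination and back-substitution give M_0 = -127/8, M_1 = 43/4, M_2 = -61/8.
On [2, 4], S(t) = -5 - 33/8·(t - 2) + 43/8·(t - 2)² - 49/32·(t - 2)³.
With (t - 2) = 4/3: S(10/3) = -247/54.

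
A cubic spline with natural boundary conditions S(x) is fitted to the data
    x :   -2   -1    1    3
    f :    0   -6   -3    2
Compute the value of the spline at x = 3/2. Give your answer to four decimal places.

Write σ_i for S''(x_i). With h_i = 1, 2, 2 and divided differences Δ_i = -6, 3/2, 5/2, the continuity of S' gives the tridiagonal system
  1·σ_0 + 6·σ_1 + 2·σ_2 = 6(Δ_1 - Δ_0) = 45
  2·σ_1 + 8·σ_2 + 2·σ_3 = 6(Δ_2 - Δ_1) = 6
Natural end conditions: σ_0 = σ_3 = 0.
Solving the tridiagonal system: σ_0 = 0, σ_1 = 87/11, σ_2 = -27/22, σ_3 = 0.
On [1, 3], S(x) = -3 + 73/22·(x - 1) - 27/44·(x - 1)² + 9/88·(x - 1)³.
With (x - 1) = 1/2: S(3/2) = -1043/704.

-1.4815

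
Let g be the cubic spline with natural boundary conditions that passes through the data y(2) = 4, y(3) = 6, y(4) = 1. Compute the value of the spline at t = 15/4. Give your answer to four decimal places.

2.6602

Let M_i = g''(x_i). Step sizes h_i = 1, 1; slopes of the chords Δ_i = (y_(i+1) - y_i)/h_i = 2, -5.
  1·M_0 + 4·M_1 + 1·M_2 = 6(Δ_1 - Δ_0) = -42
Natural end conditions: M_0 = M_2 = 0.
Hence M_0 = 0, M_1 = -21/2, M_2 = 0.
On [3, 4], g(t) = 6 - 3/2·(t - 3) - 21/4·(t - 3)² + 7/4·(t - 3)³.
With (t - 3) = 3/4: g(15/4) = 681/256.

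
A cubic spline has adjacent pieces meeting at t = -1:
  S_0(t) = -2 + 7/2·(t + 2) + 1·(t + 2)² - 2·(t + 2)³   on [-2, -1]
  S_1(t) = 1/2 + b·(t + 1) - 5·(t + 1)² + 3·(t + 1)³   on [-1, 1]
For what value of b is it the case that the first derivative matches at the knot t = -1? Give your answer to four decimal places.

-0.5000

S_0'(t) = 7/2 + 2·(t + 2) - 6·(t + 2)², so S_0'(-1) = -1/2. On the right, S_1'(-1) = b, so b = -1/2.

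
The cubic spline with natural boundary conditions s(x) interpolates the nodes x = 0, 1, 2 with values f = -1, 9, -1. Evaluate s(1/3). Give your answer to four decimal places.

Put σ_i = s'' at the i-th knot. Here h = (1, 1) and Δ = (10, -10), so the interior equations h_(i-1)·σ_(i-1) + 2(h_(i-1)+h_i)·σ_i + h_i·σ_(i+1) = 6(Δ_i − Δ_(i-1)) read
  1·σ_0 + 4·σ_1 + 1·σ_2 = 6(Δ_1 - Δ_0) = -120
Natural end conditions: σ_0 = σ_2 = 0.
Forward elimination and back-substitution give σ_0 = 0, σ_1 = -30, σ_2 = 0.
On [0, 1], s(x) = -1 + 15·x + 0·x² - 5·x³.
With x = 1/3: s(1/3) = 103/27.

3.8148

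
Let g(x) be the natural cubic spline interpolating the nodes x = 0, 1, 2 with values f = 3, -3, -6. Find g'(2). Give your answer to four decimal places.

With M_i denoting the second derivative at x_i, h_i = 1, 1, and Δ_i = (y_(i+1) − y_i)/h_i = -6, -3:
  1·M_0 + 4·M_1 + 1·M_2 = 6(Δ_1 - Δ_0) = 18
Natural end conditions: M_0 = M_2 = 0.
Solving the tridiagonal system: M_0 = 0, M_1 = 9/2, M_2 = 0.
On [1, 2], g'(x) = b_1 + 2c_1·(x - 1) + 3d_1·(x - 1)² with b_1 = Δ_1 - h_1(2M_1 + M_2)/6 = -9/2, c_1 = M_1/2 = 9/4, d_1 = (M_2 - M_1)/(6h_1) = -3/4. So g'(2) = -9/4.

-2.2500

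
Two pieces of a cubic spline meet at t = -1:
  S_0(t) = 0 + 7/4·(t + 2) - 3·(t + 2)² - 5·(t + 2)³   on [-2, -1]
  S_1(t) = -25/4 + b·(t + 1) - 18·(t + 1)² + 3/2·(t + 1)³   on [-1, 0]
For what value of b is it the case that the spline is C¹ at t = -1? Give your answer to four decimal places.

S_0'(t) = 7/4 - 6·(t + 2) - 15·(t + 2)², so S_0'(-1) = -77/4. On the right, S_1'(-1) = b, so b = -77/4.

-19.2500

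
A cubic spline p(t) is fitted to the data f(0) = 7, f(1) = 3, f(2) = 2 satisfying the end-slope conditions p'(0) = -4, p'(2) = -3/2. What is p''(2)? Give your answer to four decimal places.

-4.7500

Put σ_i = p'' at the i-th knot. Here h = (1, 1) and Δ = (-4, -1), so the interior equations h_(i-1)·σ_(i-1) + 2(h_(i-1)+h_i)·σ_i + h_i·σ_(i+1) = 6(Δ_i − Δ_(i-1)) read
  1·σ_0 + 4·σ_1 + 1·σ_2 = 6(Δ_1 - Δ_0) = 18
Clamped end conditions give two more equations: 2h_0·σ_0 + h_0·σ_1 = 6(Δ_0 - p'(0)) = 0 and h_1·σ_1 + 2h_1·σ_2 = 6(p'(2) - Δ_1) = -3.
Hence σ_0 = -13/4, σ_1 = 13/2, σ_2 = -19/4.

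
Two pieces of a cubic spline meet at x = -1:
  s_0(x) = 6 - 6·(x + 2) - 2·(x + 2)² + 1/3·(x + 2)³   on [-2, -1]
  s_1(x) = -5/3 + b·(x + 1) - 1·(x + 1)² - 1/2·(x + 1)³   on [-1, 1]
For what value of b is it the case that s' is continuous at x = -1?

-9

s_0'(x) = -6 - 4·(x + 2) + 1·(x + 2)², so s_0'(-1) = -9. On the right, s_1'(-1) = b, so b = -9.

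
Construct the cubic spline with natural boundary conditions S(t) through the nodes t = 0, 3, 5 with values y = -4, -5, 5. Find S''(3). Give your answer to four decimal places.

3.2000

Put m_i = S'' at the i-th knot. Here h = (3, 2) and Δ = (-1/3, 5), so the interior equations h_(i-1)·m_(i-1) + 2(h_(i-1)+h_i)·m_i + h_i·m_(i+1) = 6(Δ_i − Δ_(i-1)) read
  3·m_0 + 10·m_1 + 2·m_2 = 6(Δ_1 - Δ_0) = 32
Natural end conditions: m_0 = m_2 = 0.
Forward elimination and back-substitution give m_0 = 0, m_1 = 16/5, m_2 = 0.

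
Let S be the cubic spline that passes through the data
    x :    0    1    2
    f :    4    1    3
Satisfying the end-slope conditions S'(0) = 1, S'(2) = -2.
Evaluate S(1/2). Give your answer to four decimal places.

2.6875

Write M_i for S''(x_i). With h_i = 1, 1 and divided differences Δ_i = -3, 2, the continuity of S' gives the tridiagonal system
  1·M_0 + 4·M_1 + 1·M_2 = 6(Δ_1 - Δ_0) = 30
Clamped end conditions give two more equations: 2h_0·M_0 + h_0·M_1 = 6(Δ_0 - S'(0)) = -24 and h_1·M_1 + 2h_1·M_2 = 6(S'(2) - Δ_1) = -24.
Forward elimination and back-substitution give M_0 = -21, M_1 = 18, M_2 = -21.
On [0, 1], S(x) = 4 + 1·x - 21/2·x² + 13/2·x³.
With x = 1/2: S(1/2) = 43/16.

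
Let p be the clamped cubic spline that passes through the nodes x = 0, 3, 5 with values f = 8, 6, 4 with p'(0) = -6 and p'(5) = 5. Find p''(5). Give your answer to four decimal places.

With M_i denoting the second derivative at x_i, h_i = 3, 2, and Δ_i = (y_(i+1) − y_i)/h_i = -2/3, -1:
  3·M_0 + 10·M_1 + 2·M_2 = 6(Δ_1 - Δ_0) = -2
Clamped end conditions give two more equations: 2h_0·M_0 + h_0·M_1 = 6(Δ_0 - p'(0)) = 32 and h_1·M_1 + 2h_1·M_2 = 6(p'(5) - Δ_1) = 36.
Hence M_0 = 116/15, M_1 = -24/5, M_2 = 57/5.

11.4000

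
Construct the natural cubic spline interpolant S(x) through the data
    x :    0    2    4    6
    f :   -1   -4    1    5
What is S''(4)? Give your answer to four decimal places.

Put m_i = S'' at the i-th knot. Here h = (2, 2, 2) and Δ = (-3/2, 5/2, 2), so the interior equations h_(i-1)·m_(i-1) + 2(h_(i-1)+h_i)·m_i + h_i·m_(i+1) = 6(Δ_i − Δ_(i-1)) read
  2·m_0 + 8·m_1 + 2·m_2 = 6(Δ_1 - Δ_0) = 24
  2·m_1 + 8·m_2 + 2·m_3 = 6(Δ_2 - Δ_1) = -3
Natural end conditions: m_0 = m_3 = 0.
Solving the tridiagonal system: m_0 = 0, m_1 = 33/10, m_2 = -6/5, m_3 = 0.

-1.2000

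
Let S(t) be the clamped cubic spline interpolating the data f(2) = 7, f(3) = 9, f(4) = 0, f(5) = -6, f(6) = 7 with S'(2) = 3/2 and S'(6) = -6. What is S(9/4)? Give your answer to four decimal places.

7.6327

Put M_i = S'' at the i-th knot. Here h = (1, 1, 1, 1) and Δ = (2, -9, -6, 13), so the interior equations h_(i-1)·M_(i-1) + 2(h_(i-1)+h_i)·M_i + h_i·M_(i+1) = 6(Δ_i − Δ_(i-1)) read
  1·M_0 + 4·M_1 + 1·M_2 = 6(Δ_1 - Δ_0) = -66
  1·M_1 + 4·M_2 + 1·M_3 = 6(Δ_2 - Δ_1) = 18
  1·M_2 + 4·M_3 + 1·M_4 = 6(Δ_3 - Δ_2) = 114
Clamped end conditions give two more equations: 2h_0·M_0 + h_0·M_1 = 6(Δ_0 - S'(2)) = 3 and h_3·M_3 + 2h_3·M_4 = 6(S'(6) - Δ_3) = -114.
Solving: M_0 = 597/56, M_1 = -513/28, M_2 = -27/8, M_3 = 1395/28, M_4 = -4587/56.
On [2, 3], S(t) = 7 + 3/2·(t - 2) + 597/112·(t - 2)² - 541/112·(t - 2)³.
With (t - 2) = 1/4: S(9/4) = 54711/7168.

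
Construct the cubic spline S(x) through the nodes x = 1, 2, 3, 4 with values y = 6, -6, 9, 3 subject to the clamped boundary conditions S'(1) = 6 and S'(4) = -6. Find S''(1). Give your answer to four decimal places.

Let M_i = S''(x_i). Step sizes h_i = 1, 1, 1; slopes of the chords Δ_i = (y_(i+1) - y_i)/h_i = -12, 15, -6.
  1·M_0 + 4·M_1 + 1·M_2 = 6(Δ_1 - Δ_0) = 162
  1·M_1 + 4·M_2 + 1·M_3 = 6(Δ_2 - Δ_1) = -126
Clamped end conditions give two more equations: 2h_0·M_0 + h_0·M_1 = 6(Δ_0 - S'(1)) = -108 and h_2·M_2 + 2h_2·M_3 = 6(S'(4) - Δ_2) = 0.
Forward elimination and back-substitution give M_0 = -466/5, M_1 = 392/5, M_2 = -292/5, M_3 = 146/5.

-93.2000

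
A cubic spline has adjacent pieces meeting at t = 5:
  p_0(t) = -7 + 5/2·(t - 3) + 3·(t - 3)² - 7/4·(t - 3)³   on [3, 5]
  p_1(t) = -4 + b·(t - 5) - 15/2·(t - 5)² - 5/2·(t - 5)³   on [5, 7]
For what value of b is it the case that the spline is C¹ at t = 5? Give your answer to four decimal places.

p_0'(t) = 5/2 + 6·(t - 3) - 21/4·(t - 3)², so p_0'(5) = -13/2. On the right, p_1'(5) = b, so b = -13/2.

-6.5000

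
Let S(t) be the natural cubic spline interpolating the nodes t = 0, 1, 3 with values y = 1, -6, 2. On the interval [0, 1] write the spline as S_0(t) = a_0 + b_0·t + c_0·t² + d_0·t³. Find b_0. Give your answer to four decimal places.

-8.8333

Write m_i for S''(x_i). With h_i = 1, 2 and divided differences Δ_i = -7, 4, the continuity of S' gives the tridiagonal system
  1·m_0 + 6·m_1 + 2·m_2 = 6(Δ_1 - Δ_0) = 66
Natural end conditions: m_0 = m_2 = 0.
Solving the tridiagonal system: m_0 = 0, m_1 = 11, m_2 = 0.
On [0, 1], with S_0(t) = a_0 + b_0·t + c_0·t² + d_0·t³: c_0 = m_0/2 = 0, d_0 = (m_1 - m_0)/(6h_0) = 11/6, b_0 = Δ_0 - h_0(2m_0 + m_1)/6 = -53/6.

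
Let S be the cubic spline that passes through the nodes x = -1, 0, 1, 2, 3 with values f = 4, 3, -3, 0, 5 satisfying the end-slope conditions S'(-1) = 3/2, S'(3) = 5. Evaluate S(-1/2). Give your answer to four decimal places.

4.3181

Let M_i = S''(x_i). Step sizes h_i = 1, 1, 1, 1; slopes of the chords Δ_i = (y_(i+1) - y_i)/h_i = -1, -6, 3, 5.
  1·M_0 + 4·M_1 + 1·M_2 = 6(Δ_1 - Δ_0) = -30
  1·M_1 + 4·M_2 + 1·M_3 = 6(Δ_2 - Δ_1) = 54
  1·M_2 + 4·M_3 + 1·M_4 = 6(Δ_3 - Δ_2) = 12
Clamped end conditions give two more equations: 2h_0·M_0 + h_0·M_1 = 6(Δ_0 - S'(-1)) = -15 and h_3·M_3 + 2h_3·M_4 = 6(S'(3) - Δ_3) = 0.
Solving the tridiagonal system: M_0 = -107/56, M_1 = -313/28, M_2 = 133/8, M_3 = -37/28, M_4 = 37/56.
On [-1, 0], S(x) = 4 + 3/2·(x + 1) - 107/112·(x + 1)² - 173/112·(x + 1)³.
With (x + 1) = 1/2: S(-1/2) = 3869/896.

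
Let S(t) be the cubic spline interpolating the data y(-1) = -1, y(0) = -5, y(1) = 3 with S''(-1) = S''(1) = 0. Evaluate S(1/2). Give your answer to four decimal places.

-2.1250

Put m_i = S'' at the i-th knot. Here h = (1, 1) and Δ = (-4, 8), so the interior equations h_(i-1)·m_(i-1) + 2(h_(i-1)+h_i)·m_i + h_i·m_(i+1) = 6(Δ_i − Δ_(i-1)) read
  1·m_0 + 4·m_1 + 1·m_2 = 6(Δ_1 - Δ_0) = 72
Natural end conditions: m_0 = m_2 = 0.
Solving: m_0 = 0, m_1 = 18, m_2 = 0.
On [0, 1], S(t) = -5 + 2·t + 9·t² - 3·t³.
With t = 1/2: S(1/2) = -17/8.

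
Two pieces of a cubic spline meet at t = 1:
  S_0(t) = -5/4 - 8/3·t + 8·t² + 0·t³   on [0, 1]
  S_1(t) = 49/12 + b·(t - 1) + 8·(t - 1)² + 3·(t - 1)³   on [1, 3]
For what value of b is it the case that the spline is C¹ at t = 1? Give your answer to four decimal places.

13.3333

S_0'(t) = -8/3 + 16·t + 0·t², so S_0'(1) = 40/3. On the right, S_1'(1) = b, so b = 40/3.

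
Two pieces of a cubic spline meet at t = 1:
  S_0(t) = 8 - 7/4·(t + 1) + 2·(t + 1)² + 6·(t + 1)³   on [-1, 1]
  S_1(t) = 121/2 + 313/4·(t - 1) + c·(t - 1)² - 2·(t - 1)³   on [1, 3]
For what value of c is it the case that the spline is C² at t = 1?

S_0''(t) = 4 + 36·(t + 1), so S_0''(1) = 76. On the right, S_1''(1) = 2c, so c = 38.

38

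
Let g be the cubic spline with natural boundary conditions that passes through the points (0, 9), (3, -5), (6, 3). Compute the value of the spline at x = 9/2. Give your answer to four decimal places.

-3.0625

Let m_i = g''(x_i). Step sizes h_i = 3, 3; slopes of the chords Δ_i = (y_(i+1) - y_i)/h_i = -14/3, 8/3.
  3·m_0 + 12·m_1 + 3·m_2 = 6(Δ_1 - Δ_0) = 44
Natural end conditions: m_0 = m_2 = 0.
Hence m_0 = 0, m_1 = 11/3, m_2 = 0.
On [3, 6], g(x) = -5 - 1·(x - 3) + 11/6·(x - 3)² - 11/54·(x - 3)³.
With (x - 3) = 3/2: g(9/2) = -49/16.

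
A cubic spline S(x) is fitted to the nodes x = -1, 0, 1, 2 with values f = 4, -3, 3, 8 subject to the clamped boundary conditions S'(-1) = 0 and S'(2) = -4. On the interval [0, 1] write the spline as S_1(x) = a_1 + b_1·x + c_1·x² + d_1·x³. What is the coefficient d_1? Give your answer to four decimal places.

Put M_i = S'' at the i-th knot. Here h = (1, 1, 1) and Δ = (-7, 6, 5), so the interior equations h_(i-1)·M_(i-1) + 2(h_(i-1)+h_i)·M_i + h_i·M_(i+1) = 6(Δ_i − Δ_(i-1)) read
  1·M_0 + 4·M_1 + 1·M_2 = 6(Δ_1 - Δ_0) = 78
  1·M_1 + 4·M_2 + 1·M_3 = 6(Δ_2 - Δ_1) = -6
Clamped end conditions give two more equations: 2h_0·M_0 + h_0·M_1 = 6(Δ_0 - S'(-1)) = -42 and h_2·M_2 + 2h_2·M_3 = 6(S'(2) - Δ_2) = -54.
Solving the tridiagonal system: M_0 = -532/15, M_1 = 434/15, M_2 = -34/15, M_3 = -388/15.
On [0, 1], with S_1(x) = a_1 + b_1·x + c_1·x² + d_1·x³: c_1 = M_1/2 = 217/15, d_1 = (M_2 - M_1)/(6h_1) = -26/5, b_1 = Δ_1 - h_1(2M_1 + M_2)/6 = -49/15.

-5.2000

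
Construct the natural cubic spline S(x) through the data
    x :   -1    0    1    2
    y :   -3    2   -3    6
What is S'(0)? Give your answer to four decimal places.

Write m_i for S''(x_i). With h_i = 1, 1, 1 and divided differences Δ_i = 5, -5, 9, the continuity of S' gives the tridiagonal system
  1·m_0 + 4·m_1 + 1·m_2 = 6(Δ_1 - Δ_0) = -60
  1·m_1 + 4·m_2 + 1·m_3 = 6(Δ_2 - Δ_1) = 84
Natural end conditions: m_0 = m_3 = 0.
Solving the tridiagonal system: m_0 = 0, m_1 = -108/5, m_2 = 132/5, m_3 = 0.
On [0, 1], S'(x) = b_1 + 2c_1·x + 3d_1·x² with b_1 = Δ_1 - h_1(2m_1 + m_2)/6 = -11/5, c_1 = m_1/2 = -54/5, d_1 = (m_2 - m_1)/(6h_1) = 8. So S'(0) = -11/5.

-2.2000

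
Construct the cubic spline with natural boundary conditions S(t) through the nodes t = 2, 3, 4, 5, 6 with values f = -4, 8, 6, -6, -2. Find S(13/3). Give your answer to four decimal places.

Write M_i for S''(x_i). With h_i = 1, 1, 1, 1 and divided differences Δ_i = 12, -2, -12, 4, the continuity of S' gives the tridiagonal system
  1·M_0 + 4·M_1 + 1·M_2 = 6(Δ_1 - Δ_0) = -84
  1·M_1 + 4·M_2 + 1·M_3 = 6(Δ_2 - Δ_1) = -60
  1·M_2 + 4·M_3 + 1·M_4 = 6(Δ_3 - Δ_2) = 96
Natural end conditions: M_0 = M_4 = 0.
Forward elimination and back-substitution give M_0 = 0, M_1 = -33/2, M_2 = -18, M_3 = 57/2, M_4 = 0.
On [4, 5], S(t) = 6 - 43/4·(t - 4) - 9·(t - 4)² + 31/4·(t - 4)³.
With (t - 4) = 1/3: S(13/3) = 46/27.

1.7037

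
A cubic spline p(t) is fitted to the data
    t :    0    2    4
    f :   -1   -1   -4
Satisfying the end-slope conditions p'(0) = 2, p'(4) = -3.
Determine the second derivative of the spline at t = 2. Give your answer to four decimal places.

With M_i denoting the second derivative at x_i, h_i = 2, 2, and Δ_i = (y_(i+1) − y_i)/h_i = 0, -3/2:
  2·M_0 + 8·M_1 + 2·M_2 = 6(Δ_1 - Δ_0) = -9
Clamped end conditions give two more equations: 2h_0·M_0 + h_0·M_1 = 6(Δ_0 - p'(0)) = -12 and h_1·M_1 + 2h_1·M_2 = 6(p'(4) - Δ_1) = -9.
Forward elimination and back-substitution give M_0 = -25/8, M_1 = 1/4, M_2 = -19/8.

0.2500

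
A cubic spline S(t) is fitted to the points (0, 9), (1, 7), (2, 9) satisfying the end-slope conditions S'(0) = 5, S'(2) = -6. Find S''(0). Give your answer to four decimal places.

With m_i denoting the second derivative at x_i, h_i = 1, 1, and Δ_i = (y_(i+1) − y_i)/h_i = -2, 2:
  1·m_0 + 4·m_1 + 1·m_2 = 6(Δ_1 - Δ_0) = 24
Clamped end conditions give two more equations: 2h_0·m_0 + h_0·m_1 = 6(Δ_0 - S'(0)) = -42 and h_1·m_1 + 2h_1·m_2 = 6(S'(2) - Δ_1) = -48.
Forward elimination and back-substitution give m_0 = -65/2, m_1 = 23, m_2 = -71/2.

-32.5000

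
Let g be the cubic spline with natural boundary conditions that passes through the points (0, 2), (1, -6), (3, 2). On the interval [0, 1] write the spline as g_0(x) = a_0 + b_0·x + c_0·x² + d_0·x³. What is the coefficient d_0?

2

With M_i denoting the second derivative at x_i, h_i = 1, 2, and Δ_i = (y_(i+1) − y_i)/h_i = -8, 4:
  1·M_0 + 6·M_1 + 2·M_2 = 6(Δ_1 - Δ_0) = 72
Natural end conditions: M_0 = M_2 = 0.
Forward elimination and back-substitution give M_0 = 0, M_1 = 12, M_2 = 0.
On [0, 1], with g_0(x) = a_0 + b_0·x + c_0·x² + d_0·x³: c_0 = M_0/2 = 0, d_0 = (M_1 - M_0)/(6h_0) = 2, b_0 = Δ_0 - h_0(2M_0 + M_1)/6 = -10.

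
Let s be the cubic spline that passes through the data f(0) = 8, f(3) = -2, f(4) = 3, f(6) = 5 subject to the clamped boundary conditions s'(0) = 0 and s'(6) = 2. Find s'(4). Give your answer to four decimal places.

With M_i denoting the second derivative at x_i, h_i = 3, 1, 2, and Δ_i = (y_(i+1) − y_i)/h_i = -10/3, 5, 1:
  3·M_0 + 8·M_1 + 1·M_2 = 6(Δ_1 - Δ_0) = 50
  1·M_1 + 6·M_2 + 2·M_3 = 6(Δ_2 - Δ_1) = -24
Clamped end conditions give two more equations: 2h_0·M_0 + h_0·M_1 = 6(Δ_0 - s'(0)) = -20 and h_2·M_2 + 2h_2·M_3 = 6(s'(6) - Δ_2) = 6.
Hence M_0 = -179/21, M_1 = 218/21, M_2 = -157/21, M_3 = 110/21.
On [4, 6], s'(x) = b_2 + 2c_2·(x - 4) + 3d_2·(x - 4)² with b_2 = Δ_2 - h_2(2M_2 + M_3)/6 = 89/21, c_2 = M_2/2 = -157/42, d_2 = (M_3 - M_2)/(6h_2) = 89/84. So s'(4) = 89/21.

4.2381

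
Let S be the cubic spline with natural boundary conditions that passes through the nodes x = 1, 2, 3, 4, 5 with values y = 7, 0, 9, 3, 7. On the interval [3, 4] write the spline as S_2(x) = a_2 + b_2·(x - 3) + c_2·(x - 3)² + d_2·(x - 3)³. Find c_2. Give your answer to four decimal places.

-18.4286

Write m_i for S''(x_i). With h_i = 1, 1, 1, 1 and divided differences Δ_i = -7, 9, -6, 4, the continuity of S' gives the tridiagonal system
  1·m_0 + 4·m_1 + 1·m_2 = 6(Δ_1 - Δ_0) = 96
  1·m_1 + 4·m_2 + 1·m_3 = 6(Δ_2 - Δ_1) = -90
  1·m_2 + 4·m_3 + 1·m_4 = 6(Δ_3 - Δ_2) = 60
Natural end conditions: m_0 = m_4 = 0.
Solving the tridiagonal system: m_0 = 0, m_1 = 465/14, m_2 = -258/7, m_3 = 339/14, m_4 = 0.
On [3, 4], with S_2(x) = a_2 + b_2·(x - 3) + c_2·(x - 3)² + d_2·(x - 3)³: c_2 = m_2/2 = -129/7, d_2 = (m_3 - m_2)/(6h_2) = 285/28, b_2 = Δ_2 - h_2(2m_2 + m_3)/6 = 9/4.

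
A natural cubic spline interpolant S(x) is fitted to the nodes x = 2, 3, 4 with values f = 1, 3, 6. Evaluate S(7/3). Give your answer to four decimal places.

1.5926

With m_i denoting the second derivative at x_i, h_i = 1, 1, and Δ_i = (y_(i+1) − y_i)/h_i = 2, 3:
  1·m_0 + 4·m_1 + 1·m_2 = 6(Δ_1 - Δ_0) = 6
Natural end conditions: m_0 = m_2 = 0.
Solving the tridiagonal system: m_0 = 0, m_1 = 3/2, m_2 = 0.
On [2, 3], S(x) = 1 + 7/4·(x - 2) + 0·(x - 2)² + 1/4·(x - 2)³.
With (x - 2) = 1/3: S(7/3) = 43/27.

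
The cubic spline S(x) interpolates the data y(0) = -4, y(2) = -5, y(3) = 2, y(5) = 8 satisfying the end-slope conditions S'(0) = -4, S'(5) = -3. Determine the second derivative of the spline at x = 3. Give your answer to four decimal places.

-2.6875

With σ_i denoting the second derivative at x_i, h_i = 2, 1, 2, and Δ_i = (y_(i+1) − y_i)/h_i = -1/2, 7, 3:
  2·σ_0 + 6·σ_1 + 1·σ_2 = 6(Δ_1 - Δ_0) = 45
  1·σ_1 + 6·σ_2 + 2·σ_3 = 6(Δ_2 - Δ_1) = -24
Clamped end conditions give two more equations: 2h_0·σ_0 + h_0·σ_1 = 6(Δ_0 - S'(0)) = 21 and h_2·σ_2 + 2h_2·σ_3 = 6(S'(5) - Δ_2) = -36.
Forward elimination and back-substitution give σ_0 = 49/32, σ_1 = 119/16, σ_2 = -43/16, σ_3 = -245/32.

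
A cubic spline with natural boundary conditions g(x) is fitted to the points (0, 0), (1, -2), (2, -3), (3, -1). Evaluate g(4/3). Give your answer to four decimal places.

-2.5753

Let σ_i = g''(x_i). Step sizes h_i = 1, 1, 1; slopes of the chords Δ_i = (y_(i+1) - y_i)/h_i = -2, -1, 2.
  1·σ_0 + 4·σ_1 + 1·σ_2 = 6(Δ_1 - Δ_0) = 6
  1·σ_1 + 4·σ_2 + 1·σ_3 = 6(Δ_2 - Δ_1) = 18
Natural end conditions: σ_0 = σ_3 = 0.
Solving: σ_0 = 0, σ_1 = 2/5, σ_2 = 22/5, σ_3 = 0.
On [1, 2], g(x) = -2 - 28/15·(x - 1) + 1/5·(x - 1)² + 2/3·(x - 1)³.
With (x - 1) = 1/3: g(4/3) = -1043/405.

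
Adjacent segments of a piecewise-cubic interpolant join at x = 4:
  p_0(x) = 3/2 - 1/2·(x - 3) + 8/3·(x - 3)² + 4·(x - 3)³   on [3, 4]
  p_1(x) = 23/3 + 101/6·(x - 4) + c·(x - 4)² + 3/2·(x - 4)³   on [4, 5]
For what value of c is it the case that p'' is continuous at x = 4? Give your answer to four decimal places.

p_0''(x) = 16/3 + 24·(x - 3), so p_0''(4) = 88/3. On the right, p_1''(4) = 2c, so c = 44/3.

14.6667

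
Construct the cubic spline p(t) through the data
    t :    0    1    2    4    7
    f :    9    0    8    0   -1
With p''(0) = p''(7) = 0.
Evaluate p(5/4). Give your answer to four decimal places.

With M_i denoting the second derivative at x_i, h_i = 1, 1, 2, 3, and Δ_i = (y_(i+1) − y_i)/h_i = -9, 8, -4, -1/3:
  1·M_0 + 4·M_1 + 1·M_2 = 6(Δ_1 - Δ_0) = 102
  1·M_1 + 6·M_2 + 2·M_3 = 6(Δ_2 - Δ_1) = -72
  2·M_2 + 10·M_3 + 3·M_4 = 6(Δ_3 - Δ_2) = 22
Natural end conditions: M_0 = M_4 = 0.
Solving the tridiagonal system: M_0 = 0, M_1 = 3238/107, M_2 = -2038/107, M_3 = 643/107, M_4 = 0.
On [1, 2], p(t) = 0 + 349/321·(t - 1) + 1619/107·(t - 1)² - 2638/321·(t - 1)³.
With (t - 1) = 1/4: p(5/4) = 3729/3424.

1.0891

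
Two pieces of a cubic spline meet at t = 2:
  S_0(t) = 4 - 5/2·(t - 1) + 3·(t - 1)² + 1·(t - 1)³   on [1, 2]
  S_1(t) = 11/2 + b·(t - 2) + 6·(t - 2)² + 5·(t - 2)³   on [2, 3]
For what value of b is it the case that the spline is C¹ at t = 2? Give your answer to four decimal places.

S_0'(t) = -5/2 + 6·(t - 1) + 3·(t - 1)², so S_0'(2) = 13/2. On the right, S_1'(2) = b, so b = 13/2.

6.5000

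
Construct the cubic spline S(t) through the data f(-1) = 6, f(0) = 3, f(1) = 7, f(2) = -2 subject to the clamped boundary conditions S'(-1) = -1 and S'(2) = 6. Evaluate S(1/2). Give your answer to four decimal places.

Put M_i = S'' at the i-th knot. Here h = (1, 1, 1) and Δ = (-3, 4, -9), so the interior equations h_(i-1)·M_(i-1) + 2(h_(i-1)+h_i)·M_i + h_i·M_(i+1) = 6(Δ_i − Δ_(i-1)) read
  1·M_0 + 4·M_1 + 1·M_2 = 6(Δ_1 - Δ_0) = 42
  1·M_1 + 4·M_2 + 1·M_3 = 6(Δ_2 - Δ_1) = -78
Clamped end conditions give two more equations: 2h_0·M_0 + h_0·M_1 = 6(Δ_0 - S'(-1)) = -12 and h_2·M_2 + 2h_2·M_3 = 6(S'(2) - Δ_2) = 90.
Forward elimination and back-substitution give M_0 = -284/15, M_1 = 388/15, M_2 = -638/15, M_3 = 994/15.
On [0, 1], S(t) = 3 + 37/15·t + 194/15·t² - 57/5·t³.
With t = 1/2: S(1/2) = 145/24.

6.0417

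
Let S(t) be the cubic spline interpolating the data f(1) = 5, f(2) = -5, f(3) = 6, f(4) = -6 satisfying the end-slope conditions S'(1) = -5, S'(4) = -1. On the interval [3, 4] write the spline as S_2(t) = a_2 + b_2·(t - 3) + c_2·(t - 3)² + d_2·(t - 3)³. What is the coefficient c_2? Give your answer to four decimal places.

-32.8667

Let M_i = S''(x_i). Step sizes h_i = 1, 1, 1; slopes of the chords Δ_i = (y_(i+1) - y_i)/h_i = -10, 11, -12.
  1·M_0 + 4·M_1 + 1·M_2 = 6(Δ_1 - Δ_0) = 126
  1·M_1 + 4·M_2 + 1·M_3 = 6(Δ_2 - Δ_1) = -138
Clamped end conditions give two more equations: 2h_0·M_0 + h_0·M_1 = 6(Δ_0 - S'(1)) = -30 and h_2·M_2 + 2h_2·M_3 = 6(S'(4) - Δ_2) = 66.
Solving the tridiagonal system: M_0 = -668/15, M_1 = 886/15, M_2 = -986/15, M_3 = 988/15.
On [3, 4], with S_2(t) = a_2 + b_2·(t - 3) + c_2·(t - 3)² + d_2·(t - 3)³: c_2 = M_2/2 = -493/15, d_2 = (M_3 - M_2)/(6h_2) = 329/15, b_2 = Δ_2 - h_2(2M_2 + M_3)/6 = -16/15.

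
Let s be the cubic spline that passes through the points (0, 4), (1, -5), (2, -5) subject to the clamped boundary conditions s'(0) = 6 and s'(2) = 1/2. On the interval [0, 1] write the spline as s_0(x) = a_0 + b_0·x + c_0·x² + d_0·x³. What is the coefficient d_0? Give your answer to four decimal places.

Write M_i for s''(x_i). With h_i = 1, 1 and divided differences Δ_i = -9, 0, the continuity of s' gives the tridiagonal system
  1·M_0 + 4·M_1 + 1·M_2 = 6(Δ_1 - Δ_0) = 54
Clamped end conditions give two more equations: 2h_0·M_0 + h_0·M_1 = 6(Δ_0 - s'(0)) = -90 and h_1·M_1 + 2h_1·M_2 = 6(s'(2) - Δ_1) = 3.
Hence M_0 = -245/4, M_1 = 65/2, M_2 = -59/4.
On [0, 1], with s_0(x) = a_0 + b_0·x + c_0·x² + d_0·x³: c_0 = M_0/2 = -245/8, d_0 = (M_1 - M_0)/(6h_0) = 125/8, b_0 = Δ_0 - h_0(2M_0 + M_1)/6 = 6.

15.6250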